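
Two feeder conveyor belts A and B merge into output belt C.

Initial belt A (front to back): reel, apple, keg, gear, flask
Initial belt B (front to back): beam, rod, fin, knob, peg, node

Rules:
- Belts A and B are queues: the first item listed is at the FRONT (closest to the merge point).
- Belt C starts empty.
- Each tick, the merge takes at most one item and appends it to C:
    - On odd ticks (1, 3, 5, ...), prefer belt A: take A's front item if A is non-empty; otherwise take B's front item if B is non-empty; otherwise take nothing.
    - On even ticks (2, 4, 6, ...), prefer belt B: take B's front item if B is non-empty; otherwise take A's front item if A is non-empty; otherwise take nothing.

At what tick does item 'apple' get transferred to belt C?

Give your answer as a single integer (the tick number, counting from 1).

Tick 1: prefer A, take reel from A; A=[apple,keg,gear,flask] B=[beam,rod,fin,knob,peg,node] C=[reel]
Tick 2: prefer B, take beam from B; A=[apple,keg,gear,flask] B=[rod,fin,knob,peg,node] C=[reel,beam]
Tick 3: prefer A, take apple from A; A=[keg,gear,flask] B=[rod,fin,knob,peg,node] C=[reel,beam,apple]

Answer: 3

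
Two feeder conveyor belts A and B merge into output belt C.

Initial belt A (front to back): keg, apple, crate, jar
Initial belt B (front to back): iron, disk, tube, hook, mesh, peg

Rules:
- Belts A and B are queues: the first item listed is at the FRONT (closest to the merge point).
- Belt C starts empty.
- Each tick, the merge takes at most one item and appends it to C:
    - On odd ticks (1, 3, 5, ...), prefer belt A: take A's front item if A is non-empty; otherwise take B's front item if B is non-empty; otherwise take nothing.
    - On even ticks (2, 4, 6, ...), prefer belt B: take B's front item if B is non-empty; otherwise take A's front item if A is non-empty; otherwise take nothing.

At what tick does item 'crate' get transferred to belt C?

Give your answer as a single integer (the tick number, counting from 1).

Answer: 5

Derivation:
Tick 1: prefer A, take keg from A; A=[apple,crate,jar] B=[iron,disk,tube,hook,mesh,peg] C=[keg]
Tick 2: prefer B, take iron from B; A=[apple,crate,jar] B=[disk,tube,hook,mesh,peg] C=[keg,iron]
Tick 3: prefer A, take apple from A; A=[crate,jar] B=[disk,tube,hook,mesh,peg] C=[keg,iron,apple]
Tick 4: prefer B, take disk from B; A=[crate,jar] B=[tube,hook,mesh,peg] C=[keg,iron,apple,disk]
Tick 5: prefer A, take crate from A; A=[jar] B=[tube,hook,mesh,peg] C=[keg,iron,apple,disk,crate]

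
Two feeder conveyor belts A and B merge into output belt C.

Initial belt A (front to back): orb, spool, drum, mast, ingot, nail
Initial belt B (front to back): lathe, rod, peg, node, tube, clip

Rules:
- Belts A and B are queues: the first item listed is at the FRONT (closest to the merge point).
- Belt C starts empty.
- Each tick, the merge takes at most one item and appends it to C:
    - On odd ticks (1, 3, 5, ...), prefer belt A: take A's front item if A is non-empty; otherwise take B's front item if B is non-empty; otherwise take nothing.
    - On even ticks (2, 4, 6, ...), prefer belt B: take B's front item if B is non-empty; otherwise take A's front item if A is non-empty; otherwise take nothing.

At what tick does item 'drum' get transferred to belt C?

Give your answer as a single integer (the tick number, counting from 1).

Answer: 5

Derivation:
Tick 1: prefer A, take orb from A; A=[spool,drum,mast,ingot,nail] B=[lathe,rod,peg,node,tube,clip] C=[orb]
Tick 2: prefer B, take lathe from B; A=[spool,drum,mast,ingot,nail] B=[rod,peg,node,tube,clip] C=[orb,lathe]
Tick 3: prefer A, take spool from A; A=[drum,mast,ingot,nail] B=[rod,peg,node,tube,clip] C=[orb,lathe,spool]
Tick 4: prefer B, take rod from B; A=[drum,mast,ingot,nail] B=[peg,node,tube,clip] C=[orb,lathe,spool,rod]
Tick 5: prefer A, take drum from A; A=[mast,ingot,nail] B=[peg,node,tube,clip] C=[orb,lathe,spool,rod,drum]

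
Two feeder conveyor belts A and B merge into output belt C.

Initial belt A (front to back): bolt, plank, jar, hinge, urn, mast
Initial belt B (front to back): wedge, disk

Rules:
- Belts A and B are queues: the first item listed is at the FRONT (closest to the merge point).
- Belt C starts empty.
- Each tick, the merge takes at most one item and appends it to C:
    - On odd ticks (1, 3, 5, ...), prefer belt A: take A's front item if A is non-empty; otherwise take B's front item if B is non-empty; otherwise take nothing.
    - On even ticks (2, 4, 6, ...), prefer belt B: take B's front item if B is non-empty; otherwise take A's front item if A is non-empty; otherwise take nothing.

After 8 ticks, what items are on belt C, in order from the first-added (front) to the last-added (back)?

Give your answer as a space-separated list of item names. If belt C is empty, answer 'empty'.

Tick 1: prefer A, take bolt from A; A=[plank,jar,hinge,urn,mast] B=[wedge,disk] C=[bolt]
Tick 2: prefer B, take wedge from B; A=[plank,jar,hinge,urn,mast] B=[disk] C=[bolt,wedge]
Tick 3: prefer A, take plank from A; A=[jar,hinge,urn,mast] B=[disk] C=[bolt,wedge,plank]
Tick 4: prefer B, take disk from B; A=[jar,hinge,urn,mast] B=[-] C=[bolt,wedge,plank,disk]
Tick 5: prefer A, take jar from A; A=[hinge,urn,mast] B=[-] C=[bolt,wedge,plank,disk,jar]
Tick 6: prefer B, take hinge from A; A=[urn,mast] B=[-] C=[bolt,wedge,plank,disk,jar,hinge]
Tick 7: prefer A, take urn from A; A=[mast] B=[-] C=[bolt,wedge,plank,disk,jar,hinge,urn]
Tick 8: prefer B, take mast from A; A=[-] B=[-] C=[bolt,wedge,plank,disk,jar,hinge,urn,mast]

Answer: bolt wedge plank disk jar hinge urn mast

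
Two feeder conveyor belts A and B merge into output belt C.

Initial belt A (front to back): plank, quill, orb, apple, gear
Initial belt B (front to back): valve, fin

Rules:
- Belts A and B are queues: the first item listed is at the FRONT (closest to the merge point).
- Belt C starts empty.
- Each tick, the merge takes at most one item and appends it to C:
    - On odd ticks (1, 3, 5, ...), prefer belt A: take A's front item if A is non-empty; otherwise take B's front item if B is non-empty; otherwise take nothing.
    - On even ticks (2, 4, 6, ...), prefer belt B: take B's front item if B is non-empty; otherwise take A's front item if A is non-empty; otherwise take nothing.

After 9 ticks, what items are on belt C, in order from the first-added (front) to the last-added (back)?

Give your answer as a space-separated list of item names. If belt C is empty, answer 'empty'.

Tick 1: prefer A, take plank from A; A=[quill,orb,apple,gear] B=[valve,fin] C=[plank]
Tick 2: prefer B, take valve from B; A=[quill,orb,apple,gear] B=[fin] C=[plank,valve]
Tick 3: prefer A, take quill from A; A=[orb,apple,gear] B=[fin] C=[plank,valve,quill]
Tick 4: prefer B, take fin from B; A=[orb,apple,gear] B=[-] C=[plank,valve,quill,fin]
Tick 5: prefer A, take orb from A; A=[apple,gear] B=[-] C=[plank,valve,quill,fin,orb]
Tick 6: prefer B, take apple from A; A=[gear] B=[-] C=[plank,valve,quill,fin,orb,apple]
Tick 7: prefer A, take gear from A; A=[-] B=[-] C=[plank,valve,quill,fin,orb,apple,gear]
Tick 8: prefer B, both empty, nothing taken; A=[-] B=[-] C=[plank,valve,quill,fin,orb,apple,gear]
Tick 9: prefer A, both empty, nothing taken; A=[-] B=[-] C=[plank,valve,quill,fin,orb,apple,gear]

Answer: plank valve quill fin orb apple gear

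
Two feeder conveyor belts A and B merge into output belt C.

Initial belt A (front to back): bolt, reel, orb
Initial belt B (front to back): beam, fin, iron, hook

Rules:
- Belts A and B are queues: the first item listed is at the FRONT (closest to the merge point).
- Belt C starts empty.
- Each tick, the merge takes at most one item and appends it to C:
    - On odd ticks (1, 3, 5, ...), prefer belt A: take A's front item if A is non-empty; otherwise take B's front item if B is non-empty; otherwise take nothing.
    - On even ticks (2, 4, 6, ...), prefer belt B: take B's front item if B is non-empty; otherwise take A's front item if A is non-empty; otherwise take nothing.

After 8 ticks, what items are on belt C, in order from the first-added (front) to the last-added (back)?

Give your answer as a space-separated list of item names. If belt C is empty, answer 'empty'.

Tick 1: prefer A, take bolt from A; A=[reel,orb] B=[beam,fin,iron,hook] C=[bolt]
Tick 2: prefer B, take beam from B; A=[reel,orb] B=[fin,iron,hook] C=[bolt,beam]
Tick 3: prefer A, take reel from A; A=[orb] B=[fin,iron,hook] C=[bolt,beam,reel]
Tick 4: prefer B, take fin from B; A=[orb] B=[iron,hook] C=[bolt,beam,reel,fin]
Tick 5: prefer A, take orb from A; A=[-] B=[iron,hook] C=[bolt,beam,reel,fin,orb]
Tick 6: prefer B, take iron from B; A=[-] B=[hook] C=[bolt,beam,reel,fin,orb,iron]
Tick 7: prefer A, take hook from B; A=[-] B=[-] C=[bolt,beam,reel,fin,orb,iron,hook]
Tick 8: prefer B, both empty, nothing taken; A=[-] B=[-] C=[bolt,beam,reel,fin,orb,iron,hook]

Answer: bolt beam reel fin orb iron hook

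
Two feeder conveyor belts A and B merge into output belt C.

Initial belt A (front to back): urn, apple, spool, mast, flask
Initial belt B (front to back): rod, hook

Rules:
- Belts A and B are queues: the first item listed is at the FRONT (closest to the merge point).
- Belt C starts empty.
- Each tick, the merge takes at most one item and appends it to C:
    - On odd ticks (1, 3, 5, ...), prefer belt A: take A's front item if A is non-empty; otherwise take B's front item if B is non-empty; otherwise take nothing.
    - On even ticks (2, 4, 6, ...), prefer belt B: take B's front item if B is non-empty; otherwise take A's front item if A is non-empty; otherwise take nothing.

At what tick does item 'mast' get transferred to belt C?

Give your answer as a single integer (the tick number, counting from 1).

Answer: 6

Derivation:
Tick 1: prefer A, take urn from A; A=[apple,spool,mast,flask] B=[rod,hook] C=[urn]
Tick 2: prefer B, take rod from B; A=[apple,spool,mast,flask] B=[hook] C=[urn,rod]
Tick 3: prefer A, take apple from A; A=[spool,mast,flask] B=[hook] C=[urn,rod,apple]
Tick 4: prefer B, take hook from B; A=[spool,mast,flask] B=[-] C=[urn,rod,apple,hook]
Tick 5: prefer A, take spool from A; A=[mast,flask] B=[-] C=[urn,rod,apple,hook,spool]
Tick 6: prefer B, take mast from A; A=[flask] B=[-] C=[urn,rod,apple,hook,spool,mast]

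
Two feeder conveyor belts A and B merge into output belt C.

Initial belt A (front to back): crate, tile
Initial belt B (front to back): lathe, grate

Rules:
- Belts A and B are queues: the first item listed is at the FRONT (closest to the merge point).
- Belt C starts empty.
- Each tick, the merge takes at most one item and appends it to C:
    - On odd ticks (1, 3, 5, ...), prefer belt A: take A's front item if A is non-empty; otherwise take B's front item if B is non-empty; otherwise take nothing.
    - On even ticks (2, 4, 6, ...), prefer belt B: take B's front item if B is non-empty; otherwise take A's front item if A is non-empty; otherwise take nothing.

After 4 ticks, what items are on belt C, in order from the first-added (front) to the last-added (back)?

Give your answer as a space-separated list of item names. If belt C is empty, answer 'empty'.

Tick 1: prefer A, take crate from A; A=[tile] B=[lathe,grate] C=[crate]
Tick 2: prefer B, take lathe from B; A=[tile] B=[grate] C=[crate,lathe]
Tick 3: prefer A, take tile from A; A=[-] B=[grate] C=[crate,lathe,tile]
Tick 4: prefer B, take grate from B; A=[-] B=[-] C=[crate,lathe,tile,grate]

Answer: crate lathe tile grate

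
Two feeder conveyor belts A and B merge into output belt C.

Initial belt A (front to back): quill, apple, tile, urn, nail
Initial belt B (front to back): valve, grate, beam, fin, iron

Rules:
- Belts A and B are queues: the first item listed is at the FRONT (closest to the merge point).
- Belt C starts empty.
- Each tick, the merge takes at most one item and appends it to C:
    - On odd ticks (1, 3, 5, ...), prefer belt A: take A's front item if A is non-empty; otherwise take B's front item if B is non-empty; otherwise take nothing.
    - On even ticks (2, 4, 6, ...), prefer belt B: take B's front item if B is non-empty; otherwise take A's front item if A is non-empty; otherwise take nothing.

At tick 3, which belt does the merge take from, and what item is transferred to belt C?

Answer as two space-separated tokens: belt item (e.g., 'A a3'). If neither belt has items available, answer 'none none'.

Tick 1: prefer A, take quill from A; A=[apple,tile,urn,nail] B=[valve,grate,beam,fin,iron] C=[quill]
Tick 2: prefer B, take valve from B; A=[apple,tile,urn,nail] B=[grate,beam,fin,iron] C=[quill,valve]
Tick 3: prefer A, take apple from A; A=[tile,urn,nail] B=[grate,beam,fin,iron] C=[quill,valve,apple]

Answer: A apple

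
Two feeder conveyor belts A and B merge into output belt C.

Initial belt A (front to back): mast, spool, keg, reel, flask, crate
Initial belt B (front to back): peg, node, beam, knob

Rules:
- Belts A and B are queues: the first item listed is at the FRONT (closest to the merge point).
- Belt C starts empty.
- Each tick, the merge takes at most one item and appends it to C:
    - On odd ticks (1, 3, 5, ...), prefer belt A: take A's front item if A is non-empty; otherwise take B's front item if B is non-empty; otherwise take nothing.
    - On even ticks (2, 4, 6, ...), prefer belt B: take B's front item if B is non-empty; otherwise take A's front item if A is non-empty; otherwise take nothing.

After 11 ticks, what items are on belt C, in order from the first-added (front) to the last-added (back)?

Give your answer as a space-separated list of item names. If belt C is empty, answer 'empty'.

Tick 1: prefer A, take mast from A; A=[spool,keg,reel,flask,crate] B=[peg,node,beam,knob] C=[mast]
Tick 2: prefer B, take peg from B; A=[spool,keg,reel,flask,crate] B=[node,beam,knob] C=[mast,peg]
Tick 3: prefer A, take spool from A; A=[keg,reel,flask,crate] B=[node,beam,knob] C=[mast,peg,spool]
Tick 4: prefer B, take node from B; A=[keg,reel,flask,crate] B=[beam,knob] C=[mast,peg,spool,node]
Tick 5: prefer A, take keg from A; A=[reel,flask,crate] B=[beam,knob] C=[mast,peg,spool,node,keg]
Tick 6: prefer B, take beam from B; A=[reel,flask,crate] B=[knob] C=[mast,peg,spool,node,keg,beam]
Tick 7: prefer A, take reel from A; A=[flask,crate] B=[knob] C=[mast,peg,spool,node,keg,beam,reel]
Tick 8: prefer B, take knob from B; A=[flask,crate] B=[-] C=[mast,peg,spool,node,keg,beam,reel,knob]
Tick 9: prefer A, take flask from A; A=[crate] B=[-] C=[mast,peg,spool,node,keg,beam,reel,knob,flask]
Tick 10: prefer B, take crate from A; A=[-] B=[-] C=[mast,peg,spool,node,keg,beam,reel,knob,flask,crate]
Tick 11: prefer A, both empty, nothing taken; A=[-] B=[-] C=[mast,peg,spool,node,keg,beam,reel,knob,flask,crate]

Answer: mast peg spool node keg beam reel knob flask crate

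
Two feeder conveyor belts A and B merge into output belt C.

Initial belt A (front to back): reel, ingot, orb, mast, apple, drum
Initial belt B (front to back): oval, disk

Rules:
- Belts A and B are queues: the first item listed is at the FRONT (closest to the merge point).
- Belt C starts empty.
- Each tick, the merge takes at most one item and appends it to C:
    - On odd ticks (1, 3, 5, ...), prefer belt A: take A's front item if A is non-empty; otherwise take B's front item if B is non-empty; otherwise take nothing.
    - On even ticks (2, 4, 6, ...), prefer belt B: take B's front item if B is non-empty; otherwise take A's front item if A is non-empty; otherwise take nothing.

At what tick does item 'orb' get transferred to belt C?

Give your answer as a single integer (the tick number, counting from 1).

Tick 1: prefer A, take reel from A; A=[ingot,orb,mast,apple,drum] B=[oval,disk] C=[reel]
Tick 2: prefer B, take oval from B; A=[ingot,orb,mast,apple,drum] B=[disk] C=[reel,oval]
Tick 3: prefer A, take ingot from A; A=[orb,mast,apple,drum] B=[disk] C=[reel,oval,ingot]
Tick 4: prefer B, take disk from B; A=[orb,mast,apple,drum] B=[-] C=[reel,oval,ingot,disk]
Tick 5: prefer A, take orb from A; A=[mast,apple,drum] B=[-] C=[reel,oval,ingot,disk,orb]

Answer: 5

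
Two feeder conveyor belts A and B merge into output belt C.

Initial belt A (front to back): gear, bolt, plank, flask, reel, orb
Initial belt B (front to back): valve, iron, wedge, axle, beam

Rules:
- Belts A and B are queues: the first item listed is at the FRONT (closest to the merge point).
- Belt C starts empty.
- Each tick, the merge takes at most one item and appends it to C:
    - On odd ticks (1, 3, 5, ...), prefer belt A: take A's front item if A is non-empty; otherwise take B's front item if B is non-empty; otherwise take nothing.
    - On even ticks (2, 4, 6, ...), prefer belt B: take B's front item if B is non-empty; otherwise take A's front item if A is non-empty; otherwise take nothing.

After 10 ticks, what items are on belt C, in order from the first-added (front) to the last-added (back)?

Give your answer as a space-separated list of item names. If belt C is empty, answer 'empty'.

Tick 1: prefer A, take gear from A; A=[bolt,plank,flask,reel,orb] B=[valve,iron,wedge,axle,beam] C=[gear]
Tick 2: prefer B, take valve from B; A=[bolt,plank,flask,reel,orb] B=[iron,wedge,axle,beam] C=[gear,valve]
Tick 3: prefer A, take bolt from A; A=[plank,flask,reel,orb] B=[iron,wedge,axle,beam] C=[gear,valve,bolt]
Tick 4: prefer B, take iron from B; A=[plank,flask,reel,orb] B=[wedge,axle,beam] C=[gear,valve,bolt,iron]
Tick 5: prefer A, take plank from A; A=[flask,reel,orb] B=[wedge,axle,beam] C=[gear,valve,bolt,iron,plank]
Tick 6: prefer B, take wedge from B; A=[flask,reel,orb] B=[axle,beam] C=[gear,valve,bolt,iron,plank,wedge]
Tick 7: prefer A, take flask from A; A=[reel,orb] B=[axle,beam] C=[gear,valve,bolt,iron,plank,wedge,flask]
Tick 8: prefer B, take axle from B; A=[reel,orb] B=[beam] C=[gear,valve,bolt,iron,plank,wedge,flask,axle]
Tick 9: prefer A, take reel from A; A=[orb] B=[beam] C=[gear,valve,bolt,iron,plank,wedge,flask,axle,reel]
Tick 10: prefer B, take beam from B; A=[orb] B=[-] C=[gear,valve,bolt,iron,plank,wedge,flask,axle,reel,beam]

Answer: gear valve bolt iron plank wedge flask axle reel beam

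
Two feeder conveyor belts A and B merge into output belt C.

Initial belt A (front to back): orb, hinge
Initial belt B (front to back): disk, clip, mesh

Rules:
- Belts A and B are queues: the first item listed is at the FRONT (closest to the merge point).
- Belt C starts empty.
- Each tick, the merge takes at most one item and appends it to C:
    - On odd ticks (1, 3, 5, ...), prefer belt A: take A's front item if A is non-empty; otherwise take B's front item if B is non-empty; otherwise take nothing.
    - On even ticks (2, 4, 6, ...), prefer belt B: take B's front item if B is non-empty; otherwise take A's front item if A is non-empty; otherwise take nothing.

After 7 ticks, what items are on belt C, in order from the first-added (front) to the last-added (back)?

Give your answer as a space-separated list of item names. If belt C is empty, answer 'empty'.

Answer: orb disk hinge clip mesh

Derivation:
Tick 1: prefer A, take orb from A; A=[hinge] B=[disk,clip,mesh] C=[orb]
Tick 2: prefer B, take disk from B; A=[hinge] B=[clip,mesh] C=[orb,disk]
Tick 3: prefer A, take hinge from A; A=[-] B=[clip,mesh] C=[orb,disk,hinge]
Tick 4: prefer B, take clip from B; A=[-] B=[mesh] C=[orb,disk,hinge,clip]
Tick 5: prefer A, take mesh from B; A=[-] B=[-] C=[orb,disk,hinge,clip,mesh]
Tick 6: prefer B, both empty, nothing taken; A=[-] B=[-] C=[orb,disk,hinge,clip,mesh]
Tick 7: prefer A, both empty, nothing taken; A=[-] B=[-] C=[orb,disk,hinge,clip,mesh]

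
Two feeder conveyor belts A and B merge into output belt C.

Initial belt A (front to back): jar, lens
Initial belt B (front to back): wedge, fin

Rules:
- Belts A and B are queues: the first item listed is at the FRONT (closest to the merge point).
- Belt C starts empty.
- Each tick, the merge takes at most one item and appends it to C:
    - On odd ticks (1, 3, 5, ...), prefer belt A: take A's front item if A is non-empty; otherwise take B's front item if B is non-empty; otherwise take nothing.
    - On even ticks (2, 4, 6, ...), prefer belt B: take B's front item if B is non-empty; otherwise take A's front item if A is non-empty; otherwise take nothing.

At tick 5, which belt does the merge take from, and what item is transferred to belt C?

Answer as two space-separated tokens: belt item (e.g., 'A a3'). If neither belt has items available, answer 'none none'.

Tick 1: prefer A, take jar from A; A=[lens] B=[wedge,fin] C=[jar]
Tick 2: prefer B, take wedge from B; A=[lens] B=[fin] C=[jar,wedge]
Tick 3: prefer A, take lens from A; A=[-] B=[fin] C=[jar,wedge,lens]
Tick 4: prefer B, take fin from B; A=[-] B=[-] C=[jar,wedge,lens,fin]
Tick 5: prefer A, both empty, nothing taken; A=[-] B=[-] C=[jar,wedge,lens,fin]

Answer: none none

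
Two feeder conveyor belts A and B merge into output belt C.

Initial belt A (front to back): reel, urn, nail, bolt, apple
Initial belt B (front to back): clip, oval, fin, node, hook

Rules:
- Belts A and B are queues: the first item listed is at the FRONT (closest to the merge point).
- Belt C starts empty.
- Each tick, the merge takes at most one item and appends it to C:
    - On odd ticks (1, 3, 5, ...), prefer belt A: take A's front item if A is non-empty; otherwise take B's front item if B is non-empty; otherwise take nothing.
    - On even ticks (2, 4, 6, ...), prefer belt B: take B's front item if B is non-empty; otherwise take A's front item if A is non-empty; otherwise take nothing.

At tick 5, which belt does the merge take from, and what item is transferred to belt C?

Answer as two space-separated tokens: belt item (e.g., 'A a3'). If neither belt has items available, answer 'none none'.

Tick 1: prefer A, take reel from A; A=[urn,nail,bolt,apple] B=[clip,oval,fin,node,hook] C=[reel]
Tick 2: prefer B, take clip from B; A=[urn,nail,bolt,apple] B=[oval,fin,node,hook] C=[reel,clip]
Tick 3: prefer A, take urn from A; A=[nail,bolt,apple] B=[oval,fin,node,hook] C=[reel,clip,urn]
Tick 4: prefer B, take oval from B; A=[nail,bolt,apple] B=[fin,node,hook] C=[reel,clip,urn,oval]
Tick 5: prefer A, take nail from A; A=[bolt,apple] B=[fin,node,hook] C=[reel,clip,urn,oval,nail]

Answer: A nail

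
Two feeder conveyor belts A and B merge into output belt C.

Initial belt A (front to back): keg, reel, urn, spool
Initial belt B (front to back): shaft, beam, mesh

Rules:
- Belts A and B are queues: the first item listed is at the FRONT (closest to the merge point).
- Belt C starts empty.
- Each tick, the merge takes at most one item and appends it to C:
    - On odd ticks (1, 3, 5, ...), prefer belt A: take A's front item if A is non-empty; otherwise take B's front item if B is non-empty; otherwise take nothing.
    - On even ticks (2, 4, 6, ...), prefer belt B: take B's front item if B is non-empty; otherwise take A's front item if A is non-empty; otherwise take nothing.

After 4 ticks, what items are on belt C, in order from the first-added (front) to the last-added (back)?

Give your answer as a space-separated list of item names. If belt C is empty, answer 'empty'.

Answer: keg shaft reel beam

Derivation:
Tick 1: prefer A, take keg from A; A=[reel,urn,spool] B=[shaft,beam,mesh] C=[keg]
Tick 2: prefer B, take shaft from B; A=[reel,urn,spool] B=[beam,mesh] C=[keg,shaft]
Tick 3: prefer A, take reel from A; A=[urn,spool] B=[beam,mesh] C=[keg,shaft,reel]
Tick 4: prefer B, take beam from B; A=[urn,spool] B=[mesh] C=[keg,shaft,reel,beam]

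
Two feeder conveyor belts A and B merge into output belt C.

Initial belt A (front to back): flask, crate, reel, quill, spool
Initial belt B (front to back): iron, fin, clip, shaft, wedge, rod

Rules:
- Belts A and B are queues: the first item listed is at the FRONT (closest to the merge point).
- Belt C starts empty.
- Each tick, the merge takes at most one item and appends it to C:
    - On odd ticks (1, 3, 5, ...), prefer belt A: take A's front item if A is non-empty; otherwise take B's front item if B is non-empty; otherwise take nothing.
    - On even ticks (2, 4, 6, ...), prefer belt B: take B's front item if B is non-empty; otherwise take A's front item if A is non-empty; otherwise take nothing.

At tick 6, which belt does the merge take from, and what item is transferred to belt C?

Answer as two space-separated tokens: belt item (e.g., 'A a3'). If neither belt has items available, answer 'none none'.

Answer: B clip

Derivation:
Tick 1: prefer A, take flask from A; A=[crate,reel,quill,spool] B=[iron,fin,clip,shaft,wedge,rod] C=[flask]
Tick 2: prefer B, take iron from B; A=[crate,reel,quill,spool] B=[fin,clip,shaft,wedge,rod] C=[flask,iron]
Tick 3: prefer A, take crate from A; A=[reel,quill,spool] B=[fin,clip,shaft,wedge,rod] C=[flask,iron,crate]
Tick 4: prefer B, take fin from B; A=[reel,quill,spool] B=[clip,shaft,wedge,rod] C=[flask,iron,crate,fin]
Tick 5: prefer A, take reel from A; A=[quill,spool] B=[clip,shaft,wedge,rod] C=[flask,iron,crate,fin,reel]
Tick 6: prefer B, take clip from B; A=[quill,spool] B=[shaft,wedge,rod] C=[flask,iron,crate,fin,reel,clip]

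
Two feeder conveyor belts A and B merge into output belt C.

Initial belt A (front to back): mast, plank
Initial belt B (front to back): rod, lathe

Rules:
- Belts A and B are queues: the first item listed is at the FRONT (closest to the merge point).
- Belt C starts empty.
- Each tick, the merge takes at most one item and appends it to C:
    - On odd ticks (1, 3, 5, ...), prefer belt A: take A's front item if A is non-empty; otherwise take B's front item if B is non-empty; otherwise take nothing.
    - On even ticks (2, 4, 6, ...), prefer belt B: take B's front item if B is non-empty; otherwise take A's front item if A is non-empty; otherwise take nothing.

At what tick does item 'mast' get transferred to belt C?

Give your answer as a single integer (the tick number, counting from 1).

Answer: 1

Derivation:
Tick 1: prefer A, take mast from A; A=[plank] B=[rod,lathe] C=[mast]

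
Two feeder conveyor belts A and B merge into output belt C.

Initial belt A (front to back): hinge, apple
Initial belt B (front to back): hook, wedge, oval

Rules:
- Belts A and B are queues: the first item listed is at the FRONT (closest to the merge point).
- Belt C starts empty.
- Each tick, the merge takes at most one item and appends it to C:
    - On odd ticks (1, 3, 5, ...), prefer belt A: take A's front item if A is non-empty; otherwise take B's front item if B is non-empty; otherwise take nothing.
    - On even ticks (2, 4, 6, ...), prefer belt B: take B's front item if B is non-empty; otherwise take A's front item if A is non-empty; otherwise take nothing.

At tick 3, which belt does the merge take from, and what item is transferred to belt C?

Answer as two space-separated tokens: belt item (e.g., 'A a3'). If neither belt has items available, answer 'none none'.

Answer: A apple

Derivation:
Tick 1: prefer A, take hinge from A; A=[apple] B=[hook,wedge,oval] C=[hinge]
Tick 2: prefer B, take hook from B; A=[apple] B=[wedge,oval] C=[hinge,hook]
Tick 3: prefer A, take apple from A; A=[-] B=[wedge,oval] C=[hinge,hook,apple]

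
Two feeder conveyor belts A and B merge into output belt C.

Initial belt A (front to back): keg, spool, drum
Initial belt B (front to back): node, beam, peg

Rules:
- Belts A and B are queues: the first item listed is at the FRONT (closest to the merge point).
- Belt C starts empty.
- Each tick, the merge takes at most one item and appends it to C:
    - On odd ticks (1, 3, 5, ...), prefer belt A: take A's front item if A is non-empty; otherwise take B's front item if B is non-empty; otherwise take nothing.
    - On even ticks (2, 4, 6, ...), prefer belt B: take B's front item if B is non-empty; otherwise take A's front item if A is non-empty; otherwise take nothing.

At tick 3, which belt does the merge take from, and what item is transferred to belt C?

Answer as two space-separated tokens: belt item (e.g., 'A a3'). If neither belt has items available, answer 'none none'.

Tick 1: prefer A, take keg from A; A=[spool,drum] B=[node,beam,peg] C=[keg]
Tick 2: prefer B, take node from B; A=[spool,drum] B=[beam,peg] C=[keg,node]
Tick 3: prefer A, take spool from A; A=[drum] B=[beam,peg] C=[keg,node,spool]

Answer: A spool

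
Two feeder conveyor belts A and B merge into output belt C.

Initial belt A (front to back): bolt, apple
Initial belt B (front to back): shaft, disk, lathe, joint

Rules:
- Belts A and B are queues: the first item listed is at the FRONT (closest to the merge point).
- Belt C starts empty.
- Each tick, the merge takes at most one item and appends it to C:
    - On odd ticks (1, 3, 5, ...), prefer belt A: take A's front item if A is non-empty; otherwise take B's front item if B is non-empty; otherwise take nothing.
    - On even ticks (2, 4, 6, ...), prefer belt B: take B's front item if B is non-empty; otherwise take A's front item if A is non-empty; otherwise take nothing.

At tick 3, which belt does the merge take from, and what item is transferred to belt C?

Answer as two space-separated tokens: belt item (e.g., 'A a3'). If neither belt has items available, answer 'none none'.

Tick 1: prefer A, take bolt from A; A=[apple] B=[shaft,disk,lathe,joint] C=[bolt]
Tick 2: prefer B, take shaft from B; A=[apple] B=[disk,lathe,joint] C=[bolt,shaft]
Tick 3: prefer A, take apple from A; A=[-] B=[disk,lathe,joint] C=[bolt,shaft,apple]

Answer: A apple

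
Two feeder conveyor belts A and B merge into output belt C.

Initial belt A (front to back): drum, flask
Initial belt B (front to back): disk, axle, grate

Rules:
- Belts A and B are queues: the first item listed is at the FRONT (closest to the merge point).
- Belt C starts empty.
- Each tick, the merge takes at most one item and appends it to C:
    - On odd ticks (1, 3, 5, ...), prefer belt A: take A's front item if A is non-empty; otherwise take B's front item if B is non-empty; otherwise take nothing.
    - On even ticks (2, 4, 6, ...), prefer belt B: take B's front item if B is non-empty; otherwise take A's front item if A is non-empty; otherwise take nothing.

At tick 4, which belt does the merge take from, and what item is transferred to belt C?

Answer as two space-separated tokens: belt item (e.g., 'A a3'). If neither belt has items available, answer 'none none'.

Answer: B axle

Derivation:
Tick 1: prefer A, take drum from A; A=[flask] B=[disk,axle,grate] C=[drum]
Tick 2: prefer B, take disk from B; A=[flask] B=[axle,grate] C=[drum,disk]
Tick 3: prefer A, take flask from A; A=[-] B=[axle,grate] C=[drum,disk,flask]
Tick 4: prefer B, take axle from B; A=[-] B=[grate] C=[drum,disk,flask,axle]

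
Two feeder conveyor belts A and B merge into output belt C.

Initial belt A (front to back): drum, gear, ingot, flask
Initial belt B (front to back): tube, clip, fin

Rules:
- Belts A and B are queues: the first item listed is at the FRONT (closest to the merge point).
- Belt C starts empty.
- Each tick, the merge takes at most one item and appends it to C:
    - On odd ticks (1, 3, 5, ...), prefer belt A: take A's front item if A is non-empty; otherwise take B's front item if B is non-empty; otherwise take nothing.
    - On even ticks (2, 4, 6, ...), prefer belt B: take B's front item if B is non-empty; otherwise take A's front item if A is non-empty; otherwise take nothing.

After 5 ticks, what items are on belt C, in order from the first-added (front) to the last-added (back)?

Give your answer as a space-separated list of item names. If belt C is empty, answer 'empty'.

Tick 1: prefer A, take drum from A; A=[gear,ingot,flask] B=[tube,clip,fin] C=[drum]
Tick 2: prefer B, take tube from B; A=[gear,ingot,flask] B=[clip,fin] C=[drum,tube]
Tick 3: prefer A, take gear from A; A=[ingot,flask] B=[clip,fin] C=[drum,tube,gear]
Tick 4: prefer B, take clip from B; A=[ingot,flask] B=[fin] C=[drum,tube,gear,clip]
Tick 5: prefer A, take ingot from A; A=[flask] B=[fin] C=[drum,tube,gear,clip,ingot]

Answer: drum tube gear clip ingot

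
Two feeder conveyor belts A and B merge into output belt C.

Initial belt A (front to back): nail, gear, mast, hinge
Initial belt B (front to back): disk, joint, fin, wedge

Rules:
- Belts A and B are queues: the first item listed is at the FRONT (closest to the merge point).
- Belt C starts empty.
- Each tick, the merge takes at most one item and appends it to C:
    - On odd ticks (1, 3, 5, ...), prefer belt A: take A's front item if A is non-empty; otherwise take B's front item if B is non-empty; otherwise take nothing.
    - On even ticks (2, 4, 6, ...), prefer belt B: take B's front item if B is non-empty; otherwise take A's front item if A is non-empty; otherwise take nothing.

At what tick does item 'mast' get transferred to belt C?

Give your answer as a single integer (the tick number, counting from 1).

Tick 1: prefer A, take nail from A; A=[gear,mast,hinge] B=[disk,joint,fin,wedge] C=[nail]
Tick 2: prefer B, take disk from B; A=[gear,mast,hinge] B=[joint,fin,wedge] C=[nail,disk]
Tick 3: prefer A, take gear from A; A=[mast,hinge] B=[joint,fin,wedge] C=[nail,disk,gear]
Tick 4: prefer B, take joint from B; A=[mast,hinge] B=[fin,wedge] C=[nail,disk,gear,joint]
Tick 5: prefer A, take mast from A; A=[hinge] B=[fin,wedge] C=[nail,disk,gear,joint,mast]

Answer: 5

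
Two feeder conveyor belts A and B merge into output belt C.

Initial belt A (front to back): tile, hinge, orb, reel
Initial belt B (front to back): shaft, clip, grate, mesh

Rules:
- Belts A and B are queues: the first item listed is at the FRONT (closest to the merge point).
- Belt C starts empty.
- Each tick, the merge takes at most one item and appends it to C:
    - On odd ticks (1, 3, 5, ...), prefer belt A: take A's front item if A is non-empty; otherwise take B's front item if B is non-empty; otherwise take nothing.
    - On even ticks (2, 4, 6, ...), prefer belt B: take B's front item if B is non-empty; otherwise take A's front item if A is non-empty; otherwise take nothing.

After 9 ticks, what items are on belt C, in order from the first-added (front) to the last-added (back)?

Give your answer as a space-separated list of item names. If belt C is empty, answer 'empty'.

Answer: tile shaft hinge clip orb grate reel mesh

Derivation:
Tick 1: prefer A, take tile from A; A=[hinge,orb,reel] B=[shaft,clip,grate,mesh] C=[tile]
Tick 2: prefer B, take shaft from B; A=[hinge,orb,reel] B=[clip,grate,mesh] C=[tile,shaft]
Tick 3: prefer A, take hinge from A; A=[orb,reel] B=[clip,grate,mesh] C=[tile,shaft,hinge]
Tick 4: prefer B, take clip from B; A=[orb,reel] B=[grate,mesh] C=[tile,shaft,hinge,clip]
Tick 5: prefer A, take orb from A; A=[reel] B=[grate,mesh] C=[tile,shaft,hinge,clip,orb]
Tick 6: prefer B, take grate from B; A=[reel] B=[mesh] C=[tile,shaft,hinge,clip,orb,grate]
Tick 7: prefer A, take reel from A; A=[-] B=[mesh] C=[tile,shaft,hinge,clip,orb,grate,reel]
Tick 8: prefer B, take mesh from B; A=[-] B=[-] C=[tile,shaft,hinge,clip,orb,grate,reel,mesh]
Tick 9: prefer A, both empty, nothing taken; A=[-] B=[-] C=[tile,shaft,hinge,clip,orb,grate,reel,mesh]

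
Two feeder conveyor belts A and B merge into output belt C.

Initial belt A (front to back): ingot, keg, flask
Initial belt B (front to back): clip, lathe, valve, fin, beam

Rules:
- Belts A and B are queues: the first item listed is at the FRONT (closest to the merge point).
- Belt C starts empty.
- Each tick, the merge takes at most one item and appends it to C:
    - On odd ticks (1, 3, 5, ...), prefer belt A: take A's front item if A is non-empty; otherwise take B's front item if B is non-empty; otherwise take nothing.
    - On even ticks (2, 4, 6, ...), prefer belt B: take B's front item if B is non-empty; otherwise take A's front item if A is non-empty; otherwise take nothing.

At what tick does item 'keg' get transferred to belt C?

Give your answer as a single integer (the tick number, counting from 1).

Tick 1: prefer A, take ingot from A; A=[keg,flask] B=[clip,lathe,valve,fin,beam] C=[ingot]
Tick 2: prefer B, take clip from B; A=[keg,flask] B=[lathe,valve,fin,beam] C=[ingot,clip]
Tick 3: prefer A, take keg from A; A=[flask] B=[lathe,valve,fin,beam] C=[ingot,clip,keg]

Answer: 3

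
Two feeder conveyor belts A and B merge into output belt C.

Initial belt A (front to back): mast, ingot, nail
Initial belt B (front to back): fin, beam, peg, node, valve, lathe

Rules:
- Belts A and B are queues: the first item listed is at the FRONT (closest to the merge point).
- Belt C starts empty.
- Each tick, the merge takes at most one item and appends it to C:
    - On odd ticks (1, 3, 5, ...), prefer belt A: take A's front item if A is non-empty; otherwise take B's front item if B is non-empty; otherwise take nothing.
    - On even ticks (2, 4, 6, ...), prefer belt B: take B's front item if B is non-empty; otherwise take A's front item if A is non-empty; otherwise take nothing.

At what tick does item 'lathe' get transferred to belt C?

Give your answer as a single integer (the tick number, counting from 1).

Answer: 9

Derivation:
Tick 1: prefer A, take mast from A; A=[ingot,nail] B=[fin,beam,peg,node,valve,lathe] C=[mast]
Tick 2: prefer B, take fin from B; A=[ingot,nail] B=[beam,peg,node,valve,lathe] C=[mast,fin]
Tick 3: prefer A, take ingot from A; A=[nail] B=[beam,peg,node,valve,lathe] C=[mast,fin,ingot]
Tick 4: prefer B, take beam from B; A=[nail] B=[peg,node,valve,lathe] C=[mast,fin,ingot,beam]
Tick 5: prefer A, take nail from A; A=[-] B=[peg,node,valve,lathe] C=[mast,fin,ingot,beam,nail]
Tick 6: prefer B, take peg from B; A=[-] B=[node,valve,lathe] C=[mast,fin,ingot,beam,nail,peg]
Tick 7: prefer A, take node from B; A=[-] B=[valve,lathe] C=[mast,fin,ingot,beam,nail,peg,node]
Tick 8: prefer B, take valve from B; A=[-] B=[lathe] C=[mast,fin,ingot,beam,nail,peg,node,valve]
Tick 9: prefer A, take lathe from B; A=[-] B=[-] C=[mast,fin,ingot,beam,nail,peg,node,valve,lathe]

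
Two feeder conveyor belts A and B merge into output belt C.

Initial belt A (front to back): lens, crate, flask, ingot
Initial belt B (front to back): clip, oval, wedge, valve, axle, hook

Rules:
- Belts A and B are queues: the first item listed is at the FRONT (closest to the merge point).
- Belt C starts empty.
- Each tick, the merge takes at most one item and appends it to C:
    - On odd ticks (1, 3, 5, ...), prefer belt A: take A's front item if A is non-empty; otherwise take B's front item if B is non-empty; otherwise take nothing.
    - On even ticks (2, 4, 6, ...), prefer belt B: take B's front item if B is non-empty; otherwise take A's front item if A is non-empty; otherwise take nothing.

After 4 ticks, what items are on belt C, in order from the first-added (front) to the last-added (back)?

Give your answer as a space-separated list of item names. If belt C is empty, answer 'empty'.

Answer: lens clip crate oval

Derivation:
Tick 1: prefer A, take lens from A; A=[crate,flask,ingot] B=[clip,oval,wedge,valve,axle,hook] C=[lens]
Tick 2: prefer B, take clip from B; A=[crate,flask,ingot] B=[oval,wedge,valve,axle,hook] C=[lens,clip]
Tick 3: prefer A, take crate from A; A=[flask,ingot] B=[oval,wedge,valve,axle,hook] C=[lens,clip,crate]
Tick 4: prefer B, take oval from B; A=[flask,ingot] B=[wedge,valve,axle,hook] C=[lens,clip,crate,oval]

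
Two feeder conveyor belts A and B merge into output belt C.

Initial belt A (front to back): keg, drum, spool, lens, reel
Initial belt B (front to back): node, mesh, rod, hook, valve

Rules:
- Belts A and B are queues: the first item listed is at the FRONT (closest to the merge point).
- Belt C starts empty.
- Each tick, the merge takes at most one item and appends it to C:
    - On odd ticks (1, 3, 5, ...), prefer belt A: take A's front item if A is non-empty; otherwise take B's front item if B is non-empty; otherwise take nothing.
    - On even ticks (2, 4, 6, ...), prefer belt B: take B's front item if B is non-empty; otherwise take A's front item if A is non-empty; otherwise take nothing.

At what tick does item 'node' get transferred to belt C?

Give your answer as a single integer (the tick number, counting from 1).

Answer: 2

Derivation:
Tick 1: prefer A, take keg from A; A=[drum,spool,lens,reel] B=[node,mesh,rod,hook,valve] C=[keg]
Tick 2: prefer B, take node from B; A=[drum,spool,lens,reel] B=[mesh,rod,hook,valve] C=[keg,node]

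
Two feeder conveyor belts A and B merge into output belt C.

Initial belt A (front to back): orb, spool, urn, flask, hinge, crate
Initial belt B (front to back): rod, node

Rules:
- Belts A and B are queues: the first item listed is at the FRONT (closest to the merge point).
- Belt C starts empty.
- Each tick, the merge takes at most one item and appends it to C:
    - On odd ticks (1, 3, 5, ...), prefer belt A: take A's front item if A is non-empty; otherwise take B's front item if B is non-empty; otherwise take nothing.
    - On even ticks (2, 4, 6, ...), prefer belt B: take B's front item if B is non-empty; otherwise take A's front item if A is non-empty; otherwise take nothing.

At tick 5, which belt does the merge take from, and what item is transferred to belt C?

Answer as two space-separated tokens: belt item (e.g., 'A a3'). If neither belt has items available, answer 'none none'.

Tick 1: prefer A, take orb from A; A=[spool,urn,flask,hinge,crate] B=[rod,node] C=[orb]
Tick 2: prefer B, take rod from B; A=[spool,urn,flask,hinge,crate] B=[node] C=[orb,rod]
Tick 3: prefer A, take spool from A; A=[urn,flask,hinge,crate] B=[node] C=[orb,rod,spool]
Tick 4: prefer B, take node from B; A=[urn,flask,hinge,crate] B=[-] C=[orb,rod,spool,node]
Tick 5: prefer A, take urn from A; A=[flask,hinge,crate] B=[-] C=[orb,rod,spool,node,urn]

Answer: A urn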